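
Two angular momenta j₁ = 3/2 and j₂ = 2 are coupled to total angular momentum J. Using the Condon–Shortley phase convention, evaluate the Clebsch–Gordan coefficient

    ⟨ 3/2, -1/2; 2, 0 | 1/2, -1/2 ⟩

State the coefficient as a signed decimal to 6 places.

+0.447214

j₁+j₂−J=3  J+j₁−j₂=0  J−j₁+j₂=1  j₁+j₂+J+1=5
(j₁±m₁, j₂±m₂, J±M) = (1,2,2,2,0,1)
P² = 4/5
sum k=2..2:
  [2] +1/2 = 1/2
S = 1/2
C² = P²·S² = 1/5 ; C = +0.447214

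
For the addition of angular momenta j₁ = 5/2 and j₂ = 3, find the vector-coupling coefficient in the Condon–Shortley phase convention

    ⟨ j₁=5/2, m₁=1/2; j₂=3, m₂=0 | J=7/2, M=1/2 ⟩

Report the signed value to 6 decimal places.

-0.436436  (= −√(4/21))

j₁+j₂−J=2  J+j₁−j₂=3  J−j₁+j₂=4  j₁+j₂+J+1=10
(j₁±m₁, j₂±m₂, J±M) = (3,2,3,3,4,3)
P² = 6912/175
sum k=0..2:
  [0] +1/24 = 1/24
  [1] −1/8 = -1/8
  [2] +1/72 = 1/72
S = -5/72
C² = P²·S² = 4/21 ; C = -0.436436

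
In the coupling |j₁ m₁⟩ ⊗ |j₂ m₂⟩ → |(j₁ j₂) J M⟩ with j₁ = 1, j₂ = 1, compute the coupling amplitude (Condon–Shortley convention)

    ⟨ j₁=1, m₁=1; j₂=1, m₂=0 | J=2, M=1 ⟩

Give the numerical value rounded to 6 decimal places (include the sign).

√[5·0!2!2!/5! · 2!0!1!1!3!1!] = √(2)
  +(−1)^0/∏(0,0,0,1,2,1)! = 1/2  (running 1/2)
⟨..|..⟩ = √(2)·(1/2) = +0.707107

+√(1/2) ≈ +0.707107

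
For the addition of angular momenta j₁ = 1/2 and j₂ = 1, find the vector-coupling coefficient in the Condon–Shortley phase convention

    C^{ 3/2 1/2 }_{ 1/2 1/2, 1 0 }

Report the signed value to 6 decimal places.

j₁+j₂−J=0  J+j₁−j₂=1  J−j₁+j₂=2  j₁+j₂+J+1=4
(j₁±m₁, j₂±m₂, J±M) = (1,0,1,1,2,1)
P² = 2/3
sum k=0..0:
  [0] +1/1 = 1
S = 1
C² = P²·S² = 2/3 ; C = +0.816497

+0.816497  (= +√(2/3))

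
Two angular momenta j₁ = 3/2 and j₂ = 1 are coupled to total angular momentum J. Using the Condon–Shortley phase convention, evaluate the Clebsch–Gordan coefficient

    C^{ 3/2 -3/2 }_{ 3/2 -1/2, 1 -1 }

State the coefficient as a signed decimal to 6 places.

+√(2/5) ≈ +0.632456

j₁+j₂−J=1  J+j₁−j₂=2  J−j₁+j₂=1  j₁+j₂+J+1=5
(j₁±m₁, j₂±m₂, J±M) = (1,2,0,2,0,3)
P² = 8/5
sum k=0..0:
  [0] +1/2 = 1/2
S = 1/2
C² = P²·S² = 2/5 ; C = +0.632456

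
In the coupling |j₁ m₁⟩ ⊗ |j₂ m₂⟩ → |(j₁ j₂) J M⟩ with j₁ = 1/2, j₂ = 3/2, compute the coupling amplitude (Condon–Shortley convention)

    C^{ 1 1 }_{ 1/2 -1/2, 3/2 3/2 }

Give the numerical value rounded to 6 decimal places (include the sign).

-0.866025  (= −√(3/4))

√[3·1!0!2!/4! · 0!1!3!0!2!0!] = √(3)
  +(−1)^1/∏(1,0,0,2,0,0)! = -1/2  (running -1/2)
⟨..|..⟩ = √(3)·(-1/2) = -0.866025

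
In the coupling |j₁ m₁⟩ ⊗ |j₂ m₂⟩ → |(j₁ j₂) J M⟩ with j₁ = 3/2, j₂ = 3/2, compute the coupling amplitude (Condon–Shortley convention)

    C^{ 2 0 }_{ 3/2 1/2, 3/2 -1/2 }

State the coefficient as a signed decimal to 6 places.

+0.500000

triangle: 1!×2!×2!/6! = 4/720
(j±m)!: 2!×1!×1!×2!×2!×2! = 16
prefactor² = (2J+1)×Δ×N² = 4/9
  k=0: +1/(0!×1!×1!×1!×1!×1!) = 1
  k=1: −1/(1!×0!×0!×0!×2!×2!) = -1/4
Σ = 3/4  ⇒  CG² = 4/9×3/4² = 1/4
CG = +√(1/4) = +0.500000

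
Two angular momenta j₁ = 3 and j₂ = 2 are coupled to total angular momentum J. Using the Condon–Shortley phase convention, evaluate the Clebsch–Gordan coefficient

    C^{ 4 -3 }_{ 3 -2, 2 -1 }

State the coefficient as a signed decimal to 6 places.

triangle: 1!·5!·3!/10! = 720/3628800
(j±m)!: 1!·5!·1!·3!·1!·7! = 3628800
prefactor² = (2J+1)·Δ·N² = 6480
  k=0: +1/(0!·1!·5!·1!·0!·2!) = 1/240
  k=1: −1/(1!·0!·4!·0!·1!·3!) = -1/144
Σ = -1/360  ⇒  CG² = 6480·(-1/360)² = 1/20
CG = −√(1/20) = -0.223607

−√(1/20) = -0.223607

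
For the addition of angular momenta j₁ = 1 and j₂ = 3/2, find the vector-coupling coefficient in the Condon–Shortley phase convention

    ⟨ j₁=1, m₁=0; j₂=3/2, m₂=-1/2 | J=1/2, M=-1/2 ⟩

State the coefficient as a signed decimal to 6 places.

−√(1/3) = -0.577350

j₁+j₂−J=2  J+j₁−j₂=0  J−j₁+j₂=1  j₁+j₂+J+1=4
(j₁±m₁, j₂±m₂, J±M) = (1,1,1,2,0,1)
P² = 1/3
sum k=1..1:
  [1] −1/1 = -1
S = -1
C² = P²·S² = 1/3 ; C = -0.577350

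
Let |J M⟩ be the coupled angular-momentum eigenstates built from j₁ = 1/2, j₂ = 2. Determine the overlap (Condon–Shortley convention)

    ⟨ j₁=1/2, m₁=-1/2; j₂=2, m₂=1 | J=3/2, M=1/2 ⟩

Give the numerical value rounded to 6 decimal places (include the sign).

-0.774597

j₁+j₂−J=1  J+j₁−j₂=0  J−j₁+j₂=3  j₁+j₂+J+1=5
(j₁±m₁, j₂±m₂, J±M) = (0,1,3,1,2,1)
P² = 12/5
sum k=1..1:
  [1] −1/2 = -1/2
S = -1/2
C² = P²·S² = 3/5 ; C = -0.774597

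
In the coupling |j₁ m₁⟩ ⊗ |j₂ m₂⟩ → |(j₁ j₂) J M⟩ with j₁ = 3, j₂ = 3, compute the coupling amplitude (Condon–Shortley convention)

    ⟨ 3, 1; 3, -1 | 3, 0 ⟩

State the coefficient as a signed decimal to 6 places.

-0.408248  (= −√(1/6))

triangle: 3!·3!·3!/10! = 216/3628800
(j±m)!: 4!·2!·2!·4!·3!·3! = 82944
prefactor² = (2J+1)·Δ·N² = 864/25
  k=0: +1/(0!·3!·2!·2!·1!·1!) = 1/24
  k=1: −1/(1!·2!·1!·1!·2!·2!) = -1/8
  k=2: +1/(2!·1!·0!·0!·3!·3!) = 1/72
Σ = -5/72  ⇒  CG² = 864/25·(-5/72)² = 1/6
CG = −√(1/6) = -0.408248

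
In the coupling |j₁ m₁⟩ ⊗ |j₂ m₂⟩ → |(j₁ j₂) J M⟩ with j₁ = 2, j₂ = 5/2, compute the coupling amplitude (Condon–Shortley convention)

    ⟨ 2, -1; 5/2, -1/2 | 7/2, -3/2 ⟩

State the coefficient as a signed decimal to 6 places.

-0.308607  (= −√(2/21))

√[8·1!3!4!/9! · 1!3!2!3!2!5!] = √(384/7)
  +(−1)^0/∏(0,1,3,2,0,2)! = 1/24  (running 1/24)
  +(−1)^1/∏(1,0,2,1,1,3)! = -1/12  (running -1/24)
⟨..|..⟩ = √(384/7)·(-1/24) = -0.308607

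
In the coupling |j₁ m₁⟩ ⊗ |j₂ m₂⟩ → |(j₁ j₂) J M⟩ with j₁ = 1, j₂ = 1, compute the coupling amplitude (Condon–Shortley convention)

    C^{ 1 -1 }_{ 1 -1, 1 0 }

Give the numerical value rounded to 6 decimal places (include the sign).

-0.707107

triangle: 1!·1!·1!/4! = 1/24
(j±m)!: 0!·2!·1!·1!·0!·2! = 4
prefactor² = (2J+1)·Δ·N² = 1/2
  k=1: −1/(1!·0!·1!·0!·0!·1!) = -1
Σ = -1  ⇒  CG² = 1/2·(-1)² = 1/2
CG = −√(1/2) = -0.707107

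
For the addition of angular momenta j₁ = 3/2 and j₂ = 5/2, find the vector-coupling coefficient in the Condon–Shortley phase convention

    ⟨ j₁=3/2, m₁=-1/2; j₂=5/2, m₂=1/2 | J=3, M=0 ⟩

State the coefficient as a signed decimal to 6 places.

√[7·1!2!4!/8! · 1!2!3!2!3!3!] = √(36/5)
  +(−1)^0/∏(0,1,2,3,0,1)! = 1/12  (running 1/12)
  +(−1)^1/∏(1,0,1,2,1,2)! = -1/4  (running -1/6)
⟨..|..⟩ = √(36/5)·(-1/6) = -0.447214

-0.447214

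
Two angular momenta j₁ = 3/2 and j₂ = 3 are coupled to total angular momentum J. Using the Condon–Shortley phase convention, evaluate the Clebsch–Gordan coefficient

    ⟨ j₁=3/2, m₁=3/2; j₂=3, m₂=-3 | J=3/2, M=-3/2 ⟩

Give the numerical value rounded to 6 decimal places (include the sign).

+√(4/7) ≈ +0.755929

√[4·3!0!3!/7! · 3!0!0!6!0!3!] = √(5184/7)
  +(−1)^0/∏(0,3,0,0,0,3)! = 1/36  (running 1/36)
⟨..|..⟩ = √(5184/7)·(1/36) = +0.755929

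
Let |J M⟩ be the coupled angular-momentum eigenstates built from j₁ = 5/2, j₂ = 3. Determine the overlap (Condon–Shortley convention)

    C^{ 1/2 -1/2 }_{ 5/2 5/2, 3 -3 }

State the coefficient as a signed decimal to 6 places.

triangle: 5!×0!×1!/7! = 120/5040
(j±m)!: 5!×0!×0!×6!×0!×1! = 86400
prefactor² = (2J+1)×Δ×N² = 28800/7
  k=0: +1/(0!×5!×0!×0!×0!×1!) = 1/120
Σ = 1/120  ⇒  CG² = 28800/7×1/120² = 2/7
CG = +√(2/7) = +0.534522

+0.534522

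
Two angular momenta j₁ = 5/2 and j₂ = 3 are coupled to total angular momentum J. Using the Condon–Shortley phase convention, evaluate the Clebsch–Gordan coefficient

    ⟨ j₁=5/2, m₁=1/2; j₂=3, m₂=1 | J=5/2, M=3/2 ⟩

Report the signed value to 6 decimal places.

√[6·3!2!3!/9! · 3!2!4!2!4!1!] = √(576/35)
  +(−1)^1/∏(1,2,1,3,1,0)! = -1/12  (running -1/12)
  +(−1)^2/∏(2,1,0,2,2,1)! = 1/8  (running 1/24)
⟨..|..⟩ = √(576/35)·(1/24) = +0.169031

+0.169031  (= +√(1/35))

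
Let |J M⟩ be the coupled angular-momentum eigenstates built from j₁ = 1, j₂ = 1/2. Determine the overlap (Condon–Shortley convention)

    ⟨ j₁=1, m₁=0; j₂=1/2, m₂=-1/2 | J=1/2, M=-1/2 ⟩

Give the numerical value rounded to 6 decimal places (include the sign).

+0.577350

triangle: 1!*1!*0!/3! = 1/6
(j±m)!: 1!*1!*0!*1!*0!*1! = 1
prefactor² = (2J+1)*Δ*N² = 1/3
  k=0: +1/(0!*1!*1!*0!*0!*0!) = 1
Σ = 1  ⇒  CG² = 1/3*1² = 1/3
CG = +√(1/3) = +0.577350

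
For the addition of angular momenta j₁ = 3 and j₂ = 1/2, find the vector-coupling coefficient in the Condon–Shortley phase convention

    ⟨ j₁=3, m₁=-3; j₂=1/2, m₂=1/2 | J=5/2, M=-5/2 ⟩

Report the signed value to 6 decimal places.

−√(6/7) ≈ -0.925820

triangle: 1!×5!×0!/7! = 120/5040
(j±m)!: 0!×6!×1!×0!×0!×5! = 86400
prefactor² = (2J+1)×Δ×N² = 86400/7
  k=1: −1/(1!×0!×5!×0!×0!×0!) = -1/120
Σ = -1/120  ⇒  CG² = 86400/7×(-1/120)² = 6/7
CG = −√(6/7) = -0.925820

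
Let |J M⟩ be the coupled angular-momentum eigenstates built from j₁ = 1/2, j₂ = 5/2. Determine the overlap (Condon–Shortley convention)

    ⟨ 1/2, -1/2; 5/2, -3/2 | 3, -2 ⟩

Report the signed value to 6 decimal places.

+0.912871

triangle: 0!×1!×5!/7! = 120/5040
(j±m)!: 0!×1!×1!×4!×1!×5! = 2880
prefactor² = (2J+1)×Δ×N² = 480
  k=0: +1/(0!×0!×1!×1!×0!×4!) = 1/24
Σ = 1/24  ⇒  CG² = 480×1/24² = 5/6
CG = +√(5/6) = +0.912871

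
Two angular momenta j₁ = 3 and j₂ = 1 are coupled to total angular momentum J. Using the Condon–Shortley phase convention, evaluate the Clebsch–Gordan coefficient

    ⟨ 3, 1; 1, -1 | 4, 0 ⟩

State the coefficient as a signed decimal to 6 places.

+0.462910  (= +√(3/14))

triangle: 0!×6!×2!/9! = 1440/362880
(j±m)!: 4!×2!×0!×2!×4!×4! = 55296
prefactor² = (2J+1)×Δ×N² = 13824/7
  k=0: +1/(0!×0!×2!×0!×4!×2!) = 1/96
Σ = 1/96  ⇒  CG² = 13824/7×1/96² = 3/14
CG = +√(3/14) = +0.462910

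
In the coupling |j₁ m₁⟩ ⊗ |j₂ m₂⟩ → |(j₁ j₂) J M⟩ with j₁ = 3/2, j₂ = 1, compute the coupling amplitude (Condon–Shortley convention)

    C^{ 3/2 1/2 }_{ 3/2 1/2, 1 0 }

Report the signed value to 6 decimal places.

j₁+j₂−J=1  J+j₁−j₂=2  J−j₁+j₂=1  j₁+j₂+J+1=5
(j₁±m₁, j₂±m₂, J±M) = (2,1,1,1,2,1)
P² = 4/15
sum k=0..1:
  [0] +1/1 = 1
  [1] −1/2 = -1/2
S = 1/2
C² = P²·S² = 1/15 ; C = +0.258199

+√(1/15) ≈ +0.258199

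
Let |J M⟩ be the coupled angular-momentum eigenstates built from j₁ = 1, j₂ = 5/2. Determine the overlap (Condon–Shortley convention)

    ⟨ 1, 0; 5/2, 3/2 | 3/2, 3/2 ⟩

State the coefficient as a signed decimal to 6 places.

j₁+j₂−J=2  J+j₁−j₂=0  J−j₁+j₂=3  j₁+j₂+J+1=6
(j₁±m₁, j₂±m₂, J±M) = (1,1,4,1,3,0)
P² = 48/5
sum k=1..1:
  [1] −1/6 = -1/6
S = -1/6
C² = P²·S² = 4/15 ; C = -0.516398

−√(4/15) ≈ -0.516398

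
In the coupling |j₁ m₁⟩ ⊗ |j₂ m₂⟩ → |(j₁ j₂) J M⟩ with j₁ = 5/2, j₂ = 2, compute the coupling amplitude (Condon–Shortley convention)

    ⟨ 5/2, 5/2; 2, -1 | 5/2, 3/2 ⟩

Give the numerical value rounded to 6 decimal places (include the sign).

+√(3/7) = +0.654654

triangle: 2!×3!×2!/8! = 24/40320
(j±m)!: 5!×0!×1!×3!×4!×1! = 17280
prefactor² = (2J+1)×Δ×N² = 432/7
  k=0: +1/(0!×2!×0!×1!×3!×1!) = 1/12
Σ = 1/12  ⇒  CG² = 432/7×1/12² = 3/7
CG = +√(3/7) = +0.654654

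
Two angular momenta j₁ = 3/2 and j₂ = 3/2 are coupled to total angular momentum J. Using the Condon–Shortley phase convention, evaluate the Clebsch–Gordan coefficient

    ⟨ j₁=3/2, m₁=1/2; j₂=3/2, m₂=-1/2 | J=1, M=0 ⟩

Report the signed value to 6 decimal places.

−√(1/20) ≈ -0.223607

√[3·2!1!1!/5! · 2!1!1!2!1!1!] = √(1/5)
  +(−1)^0/∏(0,2,1,1,0,0)! = 1/2  (running 1/2)
  +(−1)^1/∏(1,1,0,0,1,1)! = -1  (running -1/2)
⟨..|..⟩ = √(1/5)·(-1/2) = -0.223607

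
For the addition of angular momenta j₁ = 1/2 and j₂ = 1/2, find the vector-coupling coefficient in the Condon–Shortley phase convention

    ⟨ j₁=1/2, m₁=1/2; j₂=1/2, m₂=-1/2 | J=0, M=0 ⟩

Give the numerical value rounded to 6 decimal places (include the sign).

+0.707107  (= +√(1/2))

j₁+j₂−J=1  J+j₁−j₂=0  J−j₁+j₂=0  j₁+j₂+J+1=2
(j₁±m₁, j₂±m₂, J±M) = (1,0,0,1,0,0)
P² = 1/2
sum k=0..0:
  [0] +1/1 = 1
S = 1
C² = P²·S² = 1/2 ; C = +0.707107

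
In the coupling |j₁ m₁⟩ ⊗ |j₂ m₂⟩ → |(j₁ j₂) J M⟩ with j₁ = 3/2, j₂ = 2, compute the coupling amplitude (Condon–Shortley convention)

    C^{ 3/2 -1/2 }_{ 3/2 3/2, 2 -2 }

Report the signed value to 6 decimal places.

+√(2/5) ≈ +0.632456

triangle: 2!·1!·2!/6! = 4/720
(j±m)!: 3!·0!·0!·4!·1!·2! = 288
prefactor² = (2J+1)·Δ·N² = 32/5
  k=0: +1/(0!·2!·0!·0!·1!·2!) = 1/4
Σ = 1/4  ⇒  CG² = 32/5·1/4² = 2/5
CG = +√(2/5) = +0.632456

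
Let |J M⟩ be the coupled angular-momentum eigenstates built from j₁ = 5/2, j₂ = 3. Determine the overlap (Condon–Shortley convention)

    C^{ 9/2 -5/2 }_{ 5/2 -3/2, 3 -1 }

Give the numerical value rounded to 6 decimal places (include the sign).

j₁+j₂−J=1  J+j₁−j₂=4  J−j₁+j₂=5  j₁+j₂+J+1=11
(j₁±m₁, j₂±m₂, J±M) = (1,4,2,4,2,7)
P² = 92160/11
sum k=0..1:
  [0] +1/288 = 1/288
  [1] −1/144 = -1/144
S = -1/288
C² = P²·S² = 10/99 ; C = -0.317821

-0.317821  (= −√(10/99))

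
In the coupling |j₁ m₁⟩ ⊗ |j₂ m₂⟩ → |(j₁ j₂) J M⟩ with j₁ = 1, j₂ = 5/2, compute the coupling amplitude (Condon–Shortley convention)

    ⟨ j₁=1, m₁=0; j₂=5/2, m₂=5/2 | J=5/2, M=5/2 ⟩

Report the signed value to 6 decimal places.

√[6·1!1!4!/7! · 1!1!5!0!5!0!] = √(2880/7)
  +(−1)^1/∏(1,0,0,4,1,0)! = -1/24  (running -1/24)
⟨..|..⟩ = √(2880/7)·(-1/24) = -0.845154

−√(5/7) ≈ -0.845154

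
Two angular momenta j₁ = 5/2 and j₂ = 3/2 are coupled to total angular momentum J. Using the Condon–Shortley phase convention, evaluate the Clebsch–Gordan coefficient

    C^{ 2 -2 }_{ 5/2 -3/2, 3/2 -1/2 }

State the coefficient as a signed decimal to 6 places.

√[5·2!3!1!/7! · 1!4!1!2!0!4!] = √(96/7)
  +(−1)^1/∏(1,1,3,0,0,1)! = -1/6  (running -1/6)
⟨..|..⟩ = √(96/7)·(-1/6) = -0.617213

−√(8/21) = -0.617213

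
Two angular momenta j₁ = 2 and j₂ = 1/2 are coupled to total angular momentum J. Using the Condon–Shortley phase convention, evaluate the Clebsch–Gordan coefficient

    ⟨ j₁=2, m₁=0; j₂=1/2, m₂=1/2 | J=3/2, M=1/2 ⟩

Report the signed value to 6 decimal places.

√[4·1!3!0!/5! · 2!2!1!0!2!1!] = √(8/5)
  +(−1)^1/∏(1,0,1,0,2,0)! = -1/2  (running -1/2)
⟨..|..⟩ = √(8/5)·(-1/2) = -0.632456

−√(2/5) ≈ -0.632456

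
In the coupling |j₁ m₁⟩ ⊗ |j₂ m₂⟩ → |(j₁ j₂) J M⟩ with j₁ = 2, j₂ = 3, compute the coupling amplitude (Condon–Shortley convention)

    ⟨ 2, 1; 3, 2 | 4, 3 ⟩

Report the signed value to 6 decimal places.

−√(1/20) ≈ -0.223607

√[9·1!3!5!/10! · 3!1!5!1!7!1!] = √(6480)
  +(−1)^0/∏(0,1,1,5,2,0)! = 1/240  (running 1/240)
  +(−1)^1/∏(1,0,0,4,3,1)! = -1/144  (running -1/360)
⟨..|..⟩ = √(6480)·(-1/360) = -0.223607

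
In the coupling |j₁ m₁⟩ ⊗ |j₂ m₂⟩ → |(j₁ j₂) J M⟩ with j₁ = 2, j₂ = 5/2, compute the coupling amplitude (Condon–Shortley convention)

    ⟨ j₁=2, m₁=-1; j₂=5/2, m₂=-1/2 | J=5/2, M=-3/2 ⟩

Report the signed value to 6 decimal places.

-0.414039

triangle: 2!*2!*3!/8! = 24/40320
(j±m)!: 1!*3!*2!*3!*1!*4! = 1728
prefactor² = (2J+1)*Δ*N² = 216/35
  k=1: −1/(1!*1!*2!*1!*0!*2!) = -1/4
  k=2: +1/(2!*0!*1!*0!*1!*3!) = 1/12
Σ = -1/6  ⇒  CG² = 216/35*(-1/6)² = 6/35
CG = −√(6/35) = -0.414039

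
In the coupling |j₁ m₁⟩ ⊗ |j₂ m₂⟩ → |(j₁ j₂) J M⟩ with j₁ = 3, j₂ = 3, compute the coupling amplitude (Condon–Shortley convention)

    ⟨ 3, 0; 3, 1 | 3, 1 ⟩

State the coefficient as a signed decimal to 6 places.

+0.408248  (= +√(1/6))

j₁+j₂−J=3  J+j₁−j₂=3  J−j₁+j₂=3  j₁+j₂+J+1=10
(j₁±m₁, j₂±m₂, J±M) = (3,3,4,2,4,2)
P² = 864/25
sum k=1..3:
  [1] −1/24 = -1/24
  [2] +1/8 = 1/8
  [3] −1/72 = -1/72
S = 5/72
C² = P²·S² = 1/6 ; C = +0.408248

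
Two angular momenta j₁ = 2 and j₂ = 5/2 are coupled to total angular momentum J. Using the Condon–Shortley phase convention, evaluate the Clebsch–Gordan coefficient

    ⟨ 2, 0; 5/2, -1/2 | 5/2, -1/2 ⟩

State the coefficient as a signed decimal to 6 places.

triangle: 2!*2!*3!/8! = 24/40320
(j±m)!: 2!*2!*2!*3!*2!*3! = 576
prefactor² = (2J+1)*Δ*N² = 72/35
  k=0: +1/(0!*2!*2!*2!*0!*1!) = 1/8
  k=1: −1/(1!*1!*1!*1!*1!*2!) = -1/2
  k=2: +1/(2!*0!*0!*0!*2!*3!) = 1/24
Σ = -1/3  ⇒  CG² = 72/35*(-1/3)² = 8/35
CG = −√(8/35) = -0.478091

-0.478091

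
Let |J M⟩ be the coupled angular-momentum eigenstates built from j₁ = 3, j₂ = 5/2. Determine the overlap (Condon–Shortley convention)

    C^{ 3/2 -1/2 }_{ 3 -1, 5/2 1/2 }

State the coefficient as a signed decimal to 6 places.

−√(1/105) = -0.097590

triangle: 4!×2!×1!/8! = 48/40320
(j±m)!: 2!×4!×3!×2!×1!×2! = 1152
prefactor² = (2J+1)×Δ×N² = 192/35
  k=2: +1/(2!×2!×2!×1!×0!×0!) = 1/8
  k=3: −1/(3!×1!×1!×0!×1!×1!) = -1/6
Σ = -1/24  ⇒  CG² = 192/35×(-1/24)² = 1/105
CG = −√(1/105) = -0.097590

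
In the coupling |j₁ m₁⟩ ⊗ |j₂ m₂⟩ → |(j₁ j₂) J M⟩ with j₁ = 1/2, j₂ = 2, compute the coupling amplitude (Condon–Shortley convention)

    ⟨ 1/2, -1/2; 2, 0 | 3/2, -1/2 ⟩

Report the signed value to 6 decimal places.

triangle: 1!·0!·3!/5! = 6/120
(j±m)!: 0!·1!·2!·2!·1!·2! = 8
prefactor² = (2J+1)·Δ·N² = 8/5
  k=1: −1/(1!·0!·0!·1!·0!·2!) = -1/2
Σ = -1/2  ⇒  CG² = 8/5·(-1/2)² = 2/5
CG = −√(2/5) = -0.632456

−√(2/5) ≈ -0.632456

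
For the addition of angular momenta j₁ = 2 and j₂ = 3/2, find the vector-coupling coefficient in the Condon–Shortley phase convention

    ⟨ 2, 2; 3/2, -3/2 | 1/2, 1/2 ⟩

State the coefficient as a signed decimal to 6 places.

+√(2/5) = +0.632456

j₁+j₂−J=3  J+j₁−j₂=1  J−j₁+j₂=0  j₁+j₂+J+1=5
(j₁±m₁, j₂±m₂, J±M) = (4,0,0,3,1,0)
P² = 72/5
sum k=0..0:
  [0] +1/6 = 1/6
S = 1/6
C² = P²·S² = 2/5 ; C = +0.632456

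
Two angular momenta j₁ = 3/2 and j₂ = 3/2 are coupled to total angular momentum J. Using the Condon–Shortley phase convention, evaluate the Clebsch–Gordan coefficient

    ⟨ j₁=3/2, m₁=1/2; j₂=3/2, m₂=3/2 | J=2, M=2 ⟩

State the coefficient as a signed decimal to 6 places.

j₁+j₂−J=1  J+j₁−j₂=2  J−j₁+j₂=2  j₁+j₂+J+1=6
(j₁±m₁, j₂±m₂, J±M) = (2,1,3,0,4,0)
P² = 8
sum k=1..1:
  [1] −1/4 = -1/4
S = -1/4
C² = P²·S² = 1/2 ; C = -0.707107

−√(1/2) = -0.707107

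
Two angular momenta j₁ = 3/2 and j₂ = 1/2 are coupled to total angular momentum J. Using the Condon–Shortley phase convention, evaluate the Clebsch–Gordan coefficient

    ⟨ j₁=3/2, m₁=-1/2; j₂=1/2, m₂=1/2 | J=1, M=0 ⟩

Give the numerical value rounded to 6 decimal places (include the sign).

-0.707107  (= −√(1/2))

√[3·1!2!0!/4! · 1!2!1!0!1!1!] = √(1/2)
  +(−1)^1/∏(1,0,1,0,1,0)! = -1  (running -1)
⟨..|..⟩ = √(1/2)·(-1) = -0.707107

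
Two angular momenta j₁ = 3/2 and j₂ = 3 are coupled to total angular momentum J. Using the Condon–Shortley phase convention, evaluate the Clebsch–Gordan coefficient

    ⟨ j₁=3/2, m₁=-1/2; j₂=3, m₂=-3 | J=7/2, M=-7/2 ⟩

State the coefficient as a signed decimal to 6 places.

+√(2/3) ≈ +0.816497

j₁+j₂−J=1  J+j₁−j₂=2  J−j₁+j₂=5  j₁+j₂+J+1=9
(j₁±m₁, j₂±m₂, J±M) = (1,2,0,6,0,7)
P² = 38400
sum k=0..0:
  [0] +1/240 = 1/240
S = 1/240
C² = P²·S² = 2/3 ; C = +0.816497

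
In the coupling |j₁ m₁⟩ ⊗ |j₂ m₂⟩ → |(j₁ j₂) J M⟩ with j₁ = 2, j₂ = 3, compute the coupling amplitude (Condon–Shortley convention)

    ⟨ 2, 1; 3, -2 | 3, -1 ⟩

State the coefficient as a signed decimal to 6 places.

+0.500000

j₁+j₂−J=2  J+j₁−j₂=2  J−j₁+j₂=4  j₁+j₂+J+1=9
(j₁±m₁, j₂±m₂, J±M) = (3,1,1,5,2,4)
P² = 64
sum k=0..1:
  [0] +1/12 = 1/12
  [1] −1/48 = -1/48
S = 1/16
C² = P²·S² = 1/4 ; C = +0.500000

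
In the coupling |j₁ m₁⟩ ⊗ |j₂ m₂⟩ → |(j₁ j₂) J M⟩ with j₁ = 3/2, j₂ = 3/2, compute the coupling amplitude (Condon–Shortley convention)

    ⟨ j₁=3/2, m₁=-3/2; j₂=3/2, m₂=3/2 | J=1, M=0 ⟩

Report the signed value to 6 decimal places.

triangle: 2!·1!·1!/5! = 2/120
(j±m)!: 0!·3!·3!·0!·1!·1! = 36
prefactor² = (2J+1)·Δ·N² = 9/5
  k=2: +1/(2!·0!·1!·1!·0!·0!) = 1/2
Σ = 1/2  ⇒  CG² = 9/5·1/2² = 9/20
CG = +√(9/20) = +0.670820

+√(9/20) = +0.670820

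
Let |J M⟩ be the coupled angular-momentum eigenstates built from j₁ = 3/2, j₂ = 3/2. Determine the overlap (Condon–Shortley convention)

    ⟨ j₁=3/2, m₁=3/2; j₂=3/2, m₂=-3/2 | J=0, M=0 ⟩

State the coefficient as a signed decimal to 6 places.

+0.500000  (= +√(1/4))

j₁+j₂−J=3  J+j₁−j₂=0  J−j₁+j₂=0  j₁+j₂+J+1=4
(j₁±m₁, j₂±m₂, J±M) = (3,0,0,3,0,0)
P² = 9
sum k=0..0:
  [0] +1/6 = 1/6
S = 1/6
C² = P²·S² = 1/4 ; C = +0.500000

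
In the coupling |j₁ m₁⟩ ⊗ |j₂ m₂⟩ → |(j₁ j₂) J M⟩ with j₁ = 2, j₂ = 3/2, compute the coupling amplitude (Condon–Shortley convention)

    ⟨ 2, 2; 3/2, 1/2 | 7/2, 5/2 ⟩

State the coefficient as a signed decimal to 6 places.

j₁+j₂−J=0  J+j₁−j₂=4  J−j₁+j₂=3  j₁+j₂+J+1=8
(j₁±m₁, j₂±m₂, J±M) = (4,0,2,1,6,1)
P² = 6912/7
sum k=0..0:
  [0] +1/48 = 1/48
S = 1/48
C² = P²·S² = 3/7 ; C = +0.654654

+√(3/7) ≈ +0.654654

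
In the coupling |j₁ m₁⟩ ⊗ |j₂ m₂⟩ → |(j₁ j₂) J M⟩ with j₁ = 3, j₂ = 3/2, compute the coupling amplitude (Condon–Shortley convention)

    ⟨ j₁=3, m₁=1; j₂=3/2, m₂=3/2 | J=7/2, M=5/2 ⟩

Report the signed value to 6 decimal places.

triangle: 1!×5!×2!/9! = 240/362880
(j±m)!: 4!×2!×3!×0!×6!×1! = 207360
prefactor² = (2J+1)×Δ×N² = 7680/7
  k=1: −1/(1!×0!×1!×2!×4!×0!) = -1/48
Σ = -1/48  ⇒  CG² = 7680/7×(-1/48)² = 10/21
CG = −√(10/21) = -0.690066

−√(10/21) ≈ -0.690066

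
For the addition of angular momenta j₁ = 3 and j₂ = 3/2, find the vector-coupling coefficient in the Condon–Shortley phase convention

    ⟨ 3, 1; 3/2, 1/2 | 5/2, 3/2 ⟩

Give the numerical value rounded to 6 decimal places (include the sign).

j₁+j₂−J=2  J+j₁−j₂=4  J−j₁+j₂=1  j₁+j₂+J+1=8
(j₁±m₁, j₂±m₂, J±M) = (4,2,2,1,4,1)
P² = 576/35
sum k=1..2:
  [1] −1/6 = -1/6
  [2] +1/48 = 1/48
S = -7/48
C² = P²·S² = 7/20 ; C = -0.591608

-0.591608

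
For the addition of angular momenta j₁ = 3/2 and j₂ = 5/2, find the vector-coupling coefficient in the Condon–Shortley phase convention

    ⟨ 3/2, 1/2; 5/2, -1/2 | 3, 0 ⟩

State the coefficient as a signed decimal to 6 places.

+√(1/5) = +0.447214

triangle: 1!*2!*4!/8! = 48/40320
(j±m)!: 2!*1!*2!*3!*3!*3! = 864
prefactor² = (2J+1)*Δ*N² = 36/5
  k=0: +1/(0!*1!*1!*2!*1!*2!) = 1/4
  k=1: −1/(1!*0!*0!*1!*2!*3!) = -1/12
Σ = 1/6  ⇒  CG² = 36/5*1/6² = 1/5
CG = +√(1/5) = +0.447214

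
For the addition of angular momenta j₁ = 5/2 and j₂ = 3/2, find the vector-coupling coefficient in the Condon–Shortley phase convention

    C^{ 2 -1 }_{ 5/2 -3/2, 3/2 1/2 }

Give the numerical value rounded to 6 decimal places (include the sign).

j₁+j₂−J=2  J+j₁−j₂=3  J−j₁+j₂=1  j₁+j₂+J+1=7
(j₁±m₁, j₂±m₂, J±M) = (1,4,2,1,1,3)
P² = 24/7
sum k=1..2:
  [1] −1/6 = -1/6
  [2] +1/4 = 1/4
S = 1/12
C² = P²·S² = 1/42 ; C = +0.154303

+0.154303  (= +√(1/42))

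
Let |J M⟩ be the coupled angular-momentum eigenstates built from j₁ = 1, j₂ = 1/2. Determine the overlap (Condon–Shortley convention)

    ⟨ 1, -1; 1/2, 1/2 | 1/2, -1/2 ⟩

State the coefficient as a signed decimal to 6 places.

j₁+j₂−J=1  J+j₁−j₂=1  J−j₁+j₂=0  j₁+j₂+J+1=3
(j₁±m₁, j₂±m₂, J±M) = (0,2,1,0,0,1)
P² = 2/3
sum k=1..1:
  [1] −1/1 = -1
S = -1
C² = P²·S² = 2/3 ; C = -0.816497

-0.816497  (= −√(2/3))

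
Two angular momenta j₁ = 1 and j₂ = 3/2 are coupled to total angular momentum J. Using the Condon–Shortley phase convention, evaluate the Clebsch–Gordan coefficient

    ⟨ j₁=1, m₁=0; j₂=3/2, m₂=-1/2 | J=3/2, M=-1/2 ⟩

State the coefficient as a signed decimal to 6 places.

+√(1/15) ≈ +0.258199

j₁+j₂−J=1  J+j₁−j₂=1  J−j₁+j₂=2  j₁+j₂+J+1=5
(j₁±m₁, j₂±m₂, J±M) = (1,1,1,2,1,2)
P² = 4/15
sum k=0..1:
  [0] +1/1 = 1
  [1] −1/2 = -1/2
S = 1/2
C² = P²·S² = 1/15 ; C = +0.258199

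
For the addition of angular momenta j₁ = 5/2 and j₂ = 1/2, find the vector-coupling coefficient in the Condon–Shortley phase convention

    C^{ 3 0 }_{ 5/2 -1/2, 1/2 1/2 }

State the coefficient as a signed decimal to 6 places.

+√(1/2) = +0.707107

√[7·0!5!1!/7! · 2!3!1!0!3!3!] = √(72)
  +(−1)^0/∏(0,0,3,1,2,0)! = 1/12  (running 1/12)
⟨..|..⟩ = √(72)·(1/12) = +0.707107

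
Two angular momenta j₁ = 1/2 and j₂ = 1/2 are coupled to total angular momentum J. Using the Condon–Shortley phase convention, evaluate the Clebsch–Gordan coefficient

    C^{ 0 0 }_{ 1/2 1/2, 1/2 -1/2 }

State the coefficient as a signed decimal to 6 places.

+√(1/2) ≈ +0.707107

√[1·1!0!0!/2! · 1!0!0!1!0!0!] = √(1/2)
  +(−1)^0/∏(0,1,0,0,0,0)! = 1  (running 1)
⟨..|..⟩ = √(1/2)·(1) = +0.707107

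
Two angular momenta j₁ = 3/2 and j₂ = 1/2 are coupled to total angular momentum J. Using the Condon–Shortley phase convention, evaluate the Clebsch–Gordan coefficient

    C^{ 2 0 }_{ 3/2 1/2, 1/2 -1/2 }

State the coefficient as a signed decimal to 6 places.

+0.707107

j₁+j₂−J=0  J+j₁−j₂=3  J−j₁+j₂=1  j₁+j₂+J+1=5
(j₁±m₁, j₂±m₂, J±M) = (2,1,0,1,2,2)
P² = 2
sum k=0..0:
  [0] +1/2 = 1/2
S = 1/2
C² = P²·S² = 1/2 ; C = +0.707107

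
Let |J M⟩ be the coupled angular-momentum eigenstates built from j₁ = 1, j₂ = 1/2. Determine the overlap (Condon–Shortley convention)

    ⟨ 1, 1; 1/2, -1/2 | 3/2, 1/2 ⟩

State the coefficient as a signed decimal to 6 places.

triangle: 0!×2!×1!/4! = 2/24
(j±m)!: 2!×0!×0!×1!×2!×1! = 4
prefactor² = (2J+1)×Δ×N² = 4/3
  k=0: +1/(0!×0!×0!×0!×2!×1!) = 1/2
Σ = 1/2  ⇒  CG² = 4/3×1/2² = 1/3
CG = +√(1/3) = +0.577350

+√(1/3) ≈ +0.577350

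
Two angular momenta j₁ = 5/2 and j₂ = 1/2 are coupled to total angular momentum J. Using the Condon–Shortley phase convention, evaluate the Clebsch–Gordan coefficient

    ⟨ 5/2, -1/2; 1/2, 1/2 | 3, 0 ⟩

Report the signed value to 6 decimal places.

j₁+j₂−J=0  J+j₁−j₂=5  J−j₁+j₂=1  j₁+j₂+J+1=7
(j₁±m₁, j₂±m₂, J±M) = (2,3,1,0,3,3)
P² = 72
sum k=0..0:
  [0] +1/12 = 1/12
S = 1/12
C² = P²·S² = 1/2 ; C = +0.707107

+0.707107  (= +√(1/2))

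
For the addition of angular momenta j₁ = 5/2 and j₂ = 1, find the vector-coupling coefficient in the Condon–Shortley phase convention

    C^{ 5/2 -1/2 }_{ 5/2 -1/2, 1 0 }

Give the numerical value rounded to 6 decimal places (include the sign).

−√(1/35) ≈ -0.169031

j₁+j₂−J=1  J+j₁−j₂=4  J−j₁+j₂=1  j₁+j₂+J+1=7
(j₁±m₁, j₂±m₂, J±M) = (2,3,1,1,2,3)
P² = 144/35
sum k=0..1:
  [0] +1/6 = 1/6
  [1] −1/4 = -1/4
S = -1/12
C² = P²·S² = 1/35 ; C = -0.169031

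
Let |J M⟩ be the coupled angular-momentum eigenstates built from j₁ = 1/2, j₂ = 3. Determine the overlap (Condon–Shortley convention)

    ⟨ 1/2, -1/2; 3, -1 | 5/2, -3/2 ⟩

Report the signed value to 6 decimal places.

j₁+j₂−J=1  J+j₁−j₂=0  J−j₁+j₂=5  j₁+j₂+J+1=7
(j₁±m₁, j₂±m₂, J±M) = (0,1,2,4,1,4)
P² = 1152/7
sum k=1..1:
  [1] −1/24 = -1/24
S = -1/24
C² = P²·S² = 2/7 ; C = -0.534522

-0.534522  (= −√(2/7))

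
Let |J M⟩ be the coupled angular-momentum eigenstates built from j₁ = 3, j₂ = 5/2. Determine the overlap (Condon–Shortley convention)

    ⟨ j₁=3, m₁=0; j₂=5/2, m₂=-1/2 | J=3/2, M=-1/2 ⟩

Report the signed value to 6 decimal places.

+0.338062  (= +√(4/35))

√[4·4!2!1!/8! · 3!3!2!3!1!2!] = √(144/35)
  +(−1)^1/∏(1,3,2,1,0,0)! = -1/12  (running -1/12)
  +(−1)^2/∏(2,2,1,0,1,1)! = 1/4  (running 1/6)
⟨..|..⟩ = √(144/35)·(1/6) = +0.338062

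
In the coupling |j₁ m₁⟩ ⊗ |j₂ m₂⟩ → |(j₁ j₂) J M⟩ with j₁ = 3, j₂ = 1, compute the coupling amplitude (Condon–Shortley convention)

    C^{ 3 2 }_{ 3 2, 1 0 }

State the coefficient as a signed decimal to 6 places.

+√(1/3) ≈ +0.577350

j₁+j₂−J=1  J+j₁−j₂=5  J−j₁+j₂=1  j₁+j₂+J+1=8
(j₁±m₁, j₂±m₂, J±M) = (5,1,1,1,5,1)
P² = 300
sum k=0..1:
  [0] +1/24 = 1/24
  [1] −1/120 = -1/120
S = 1/30
C² = P²·S² = 1/3 ; C = +0.577350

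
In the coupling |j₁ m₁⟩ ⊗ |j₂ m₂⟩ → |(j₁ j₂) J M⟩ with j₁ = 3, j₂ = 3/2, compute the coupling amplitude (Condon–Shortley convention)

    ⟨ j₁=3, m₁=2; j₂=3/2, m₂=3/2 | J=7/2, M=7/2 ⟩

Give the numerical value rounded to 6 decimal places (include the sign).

−√(1/3) ≈ -0.577350

√[8·1!5!2!/9! · 5!1!3!0!7!0!] = √(19200)
  +(−1)^1/∏(1,0,0,2,5,0)! = -1/240  (running -1/240)
⟨..|..⟩ = √(19200)·(-1/240) = -0.577350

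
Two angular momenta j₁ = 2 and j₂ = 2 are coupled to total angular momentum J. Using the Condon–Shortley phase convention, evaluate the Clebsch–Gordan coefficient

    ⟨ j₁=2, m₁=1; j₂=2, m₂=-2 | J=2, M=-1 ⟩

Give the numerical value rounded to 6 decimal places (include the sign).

+√(3/7) = +0.654654

j₁+j₂−J=2  J+j₁−j₂=2  J−j₁+j₂=2  j₁+j₂+J+1=7
(j₁±m₁, j₂±m₂, J±M) = (3,1,0,4,1,3)
P² = 48/7
sum k=0..0:
  [0] +1/4 = 1/4
S = 1/4
C² = P²·S² = 3/7 ; C = +0.654654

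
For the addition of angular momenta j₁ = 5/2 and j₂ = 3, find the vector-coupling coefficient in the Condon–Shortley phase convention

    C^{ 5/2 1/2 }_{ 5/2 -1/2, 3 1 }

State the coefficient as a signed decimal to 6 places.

+0.478091

triangle: 3!*2!*3!/9! = 72/362880
(j±m)!: 2!*3!*4!*2!*3!*2! = 6912
prefactor² = (2J+1)*Δ*N² = 288/35
  k=1: −1/(1!*2!*2!*3!*0!*0!) = -1/24
  k=2: +1/(2!*1!*1!*2!*1!*1!) = 1/4
  k=3: −1/(3!*0!*0!*1!*2!*2!) = -1/24
Σ = 1/6  ⇒  CG² = 288/35*1/6² = 8/35
CG = +√(8/35) = +0.478091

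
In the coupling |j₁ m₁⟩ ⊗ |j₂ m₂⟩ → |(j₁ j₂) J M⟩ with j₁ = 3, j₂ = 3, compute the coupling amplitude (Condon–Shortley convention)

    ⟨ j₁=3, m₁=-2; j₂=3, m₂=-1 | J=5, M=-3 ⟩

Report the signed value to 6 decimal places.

−√(1/6) = -0.408248

triangle: 1!·5!·5!/12! = 14400/479001600
(j±m)!: 1!·5!·2!·4!·2!·8! = 464486400
prefactor² = (2J+1)·Δ·N² = 153600
  k=0: +1/(0!·1!·5!·2!·0!·3!) = 1/1440
  k=1: −1/(1!·0!·4!·1!·1!·4!) = -1/576
Σ = -1/960  ⇒  CG² = 153600·(-1/960)² = 1/6
CG = −√(1/6) = -0.408248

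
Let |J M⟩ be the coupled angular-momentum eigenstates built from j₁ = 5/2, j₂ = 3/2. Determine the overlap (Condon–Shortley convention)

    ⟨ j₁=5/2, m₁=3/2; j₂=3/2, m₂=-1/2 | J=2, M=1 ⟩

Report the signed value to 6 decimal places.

+0.154303  (= +√(1/42))

triangle: 2!*3!*1!/7! = 12/5040
(j±m)!: 4!*1!*1!*2!*3!*1! = 288
prefactor² = (2J+1)*Δ*N² = 24/7
  k=0: +1/(0!*2!*1!*1!*2!*0!) = 1/4
  k=1: −1/(1!*1!*0!*0!*3!*1!) = -1/6
Σ = 1/12  ⇒  CG² = 24/7*1/12² = 1/42
CG = +√(1/42) = +0.154303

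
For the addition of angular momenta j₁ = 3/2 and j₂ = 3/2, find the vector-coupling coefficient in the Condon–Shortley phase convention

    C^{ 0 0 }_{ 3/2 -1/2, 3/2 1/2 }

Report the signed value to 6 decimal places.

j₁+j₂−J=3  J+j₁−j₂=0  J−j₁+j₂=0  j₁+j₂+J+1=4
(j₁±m₁, j₂±m₂, J±M) = (1,2,2,1,0,0)
P² = 1
sum k=2..2:
  [2] +1/2 = 1/2
S = 1/2
C² = P²·S² = 1/4 ; C = +0.500000

+√(1/4) = +0.500000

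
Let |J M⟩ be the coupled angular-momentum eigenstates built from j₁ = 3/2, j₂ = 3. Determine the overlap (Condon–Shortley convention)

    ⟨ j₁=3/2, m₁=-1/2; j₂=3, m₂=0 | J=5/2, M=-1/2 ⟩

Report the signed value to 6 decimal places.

√[6·2!1!4!/8! · 1!2!3!3!2!3!] = √(216/35)
  +(−1)^1/∏(1,1,1,2,0,2)! = -1/4  (running -1/4)
  +(−1)^2/∏(2,0,0,1,1,3)! = 1/12  (running -1/6)
⟨..|..⟩ = √(216/35)·(-1/6) = -0.414039

−√(6/35) ≈ -0.414039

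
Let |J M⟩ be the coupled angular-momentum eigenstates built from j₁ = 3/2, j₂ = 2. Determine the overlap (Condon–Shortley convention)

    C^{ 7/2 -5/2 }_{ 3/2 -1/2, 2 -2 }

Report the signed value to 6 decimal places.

+√(3/7) ≈ +0.654654

√[8·0!3!4!/8! · 1!2!0!4!1!6!] = √(6912/7)
  +(−1)^0/∏(0,0,2,0,1,4)! = 1/48  (running 1/48)
⟨..|..⟩ = √(6912/7)·(1/48) = +0.654654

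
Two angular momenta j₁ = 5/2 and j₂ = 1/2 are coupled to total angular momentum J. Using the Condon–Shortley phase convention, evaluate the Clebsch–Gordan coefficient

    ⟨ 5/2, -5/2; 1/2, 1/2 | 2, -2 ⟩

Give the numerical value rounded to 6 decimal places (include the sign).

j₁+j₂−J=1  J+j₁−j₂=4  J−j₁+j₂=0  j₁+j₂+J+1=6
(j₁±m₁, j₂±m₂, J±M) = (0,5,1,0,0,4)
P² = 480
sum k=1..1:
  [1] −1/24 = -1/24
S = -1/24
C² = P²·S² = 5/6 ; C = -0.912871

−√(5/6) = -0.912871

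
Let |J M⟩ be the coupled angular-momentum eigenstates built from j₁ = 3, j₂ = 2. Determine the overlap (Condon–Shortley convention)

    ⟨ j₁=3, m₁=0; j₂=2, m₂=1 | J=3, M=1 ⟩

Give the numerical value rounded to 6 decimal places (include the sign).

triangle: 2!*4!*2!/9! = 96/362880
(j±m)!: 3!*3!*3!*1!*4!*2! = 10368
prefactor² = (2J+1)*Δ*N² = 96/5
  k=1: −1/(1!*1!*2!*2!*2!*0!) = -1/8
  k=2: +1/(2!*0!*1!*1!*3!*1!) = 1/12
Σ = -1/24  ⇒  CG² = 96/5*(-1/24)² = 1/30
CG = −√(1/30) = -0.182574

−√(1/30) ≈ -0.182574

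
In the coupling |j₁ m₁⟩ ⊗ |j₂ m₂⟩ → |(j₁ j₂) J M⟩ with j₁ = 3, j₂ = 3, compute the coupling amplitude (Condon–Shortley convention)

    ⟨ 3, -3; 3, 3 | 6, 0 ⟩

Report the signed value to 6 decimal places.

+√(1/924) ≈ +0.032898

j₁+j₂−J=0  J+j₁−j₂=6  J−j₁+j₂=6  j₁+j₂+J+1=13
(j₁±m₁, j₂±m₂, J±M) = (0,6,6,0,6,6)
P² = 22394880000/77
sum k=0..0:
  [0] +1/518400 = 1/518400
S = 1/518400
C² = P²·S² = 1/924 ; C = +0.032898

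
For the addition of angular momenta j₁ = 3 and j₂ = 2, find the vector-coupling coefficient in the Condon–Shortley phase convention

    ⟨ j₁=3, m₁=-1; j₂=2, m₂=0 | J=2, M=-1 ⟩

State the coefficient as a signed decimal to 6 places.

+√(1/7) ≈ +0.377964

triangle: 3!*3!*1!/8! = 36/40320
(j±m)!: 2!*4!*2!*2!*1!*3! = 1152
prefactor² = (2J+1)*Δ*N² = 36/7
  k=1: −1/(1!*2!*3!*1!*0!*0!) = -1/12
  k=2: +1/(2!*1!*2!*0!*1!*1!) = 1/4
Σ = 1/6  ⇒  CG² = 36/7*1/6² = 1/7
CG = +√(1/7) = +0.377964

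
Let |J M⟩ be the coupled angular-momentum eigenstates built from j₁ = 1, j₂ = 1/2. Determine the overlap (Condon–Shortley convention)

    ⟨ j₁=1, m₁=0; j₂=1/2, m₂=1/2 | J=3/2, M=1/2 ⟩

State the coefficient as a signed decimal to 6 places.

triangle: 0!·2!·1!/4! = 2/24
(j±m)!: 1!·1!·1!·0!·2!·1! = 2
prefactor² = (2J+1)·Δ·N² = 2/3
  k=0: +1/(0!·0!·1!·1!·1!·0!) = 1
Σ = 1  ⇒  CG² = 2/3·1² = 2/3
CG = +√(2/3) = +0.816497

+0.816497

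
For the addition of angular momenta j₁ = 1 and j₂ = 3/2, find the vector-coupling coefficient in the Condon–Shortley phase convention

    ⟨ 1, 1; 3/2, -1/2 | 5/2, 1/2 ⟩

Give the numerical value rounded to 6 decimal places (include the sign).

√[6·0!2!3!/6! · 2!0!1!2!3!2!] = √(24/5)
  +(−1)^0/∏(0,0,0,1,2,2)! = 1/4  (running 1/4)
⟨..|..⟩ = √(24/5)·(1/4) = +0.547723

+√(3/10) = +0.547723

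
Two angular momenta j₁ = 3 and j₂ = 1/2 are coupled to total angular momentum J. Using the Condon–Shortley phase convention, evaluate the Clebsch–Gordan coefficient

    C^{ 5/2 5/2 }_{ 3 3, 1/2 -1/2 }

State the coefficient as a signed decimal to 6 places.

+√(6/7) ≈ +0.925820

triangle: 1!×5!×0!/7! = 120/5040
(j±m)!: 6!×0!×0!×1!×5!×0! = 86400
prefactor² = (2J+1)×Δ×N² = 86400/7
  k=0: +1/(0!×1!×0!×0!×5!×0!) = 1/120
Σ = 1/120  ⇒  CG² = 86400/7×1/120² = 6/7
CG = +√(6/7) = +0.925820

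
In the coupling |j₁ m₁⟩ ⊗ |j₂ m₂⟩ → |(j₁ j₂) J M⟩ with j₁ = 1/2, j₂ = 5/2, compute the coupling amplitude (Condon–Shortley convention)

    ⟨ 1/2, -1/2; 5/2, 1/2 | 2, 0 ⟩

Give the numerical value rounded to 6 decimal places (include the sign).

-0.707107  (= −√(1/2))

j₁+j₂−J=1  J+j₁−j₂=0  J−j₁+j₂=4  j₁+j₂+J+1=6
(j₁±m₁, j₂±m₂, J±M) = (0,1,3,2,2,2)
P² = 8
sum k=1..1:
  [1] −1/4 = -1/4
S = -1/4
C² = P²·S² = 1/2 ; C = -0.707107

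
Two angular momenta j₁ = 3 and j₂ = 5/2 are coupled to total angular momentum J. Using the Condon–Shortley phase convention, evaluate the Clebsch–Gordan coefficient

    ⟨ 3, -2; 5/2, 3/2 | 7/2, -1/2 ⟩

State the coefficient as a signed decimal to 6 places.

√[8·2!4!3!/10! · 1!5!4!1!3!4!] = √(9216/35)
  +(−1)^1/∏(1,1,4,3,0,0)! = -1/144  (running -1/144)
  +(−1)^2/∏(2,0,3,2,1,1)! = 1/24  (running 5/144)
⟨..|..⟩ = √(9216/35)·(5/144) = +0.563436

+0.563436  (= +√(20/63))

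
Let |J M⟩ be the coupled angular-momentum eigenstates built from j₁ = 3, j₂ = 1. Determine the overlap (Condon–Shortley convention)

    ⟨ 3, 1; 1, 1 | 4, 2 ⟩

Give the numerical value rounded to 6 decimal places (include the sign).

+0.731925  (= +√(15/28))

√[9·0!6!2!/9! · 4!2!2!0!6!2!] = √(34560/7)
  +(−1)^0/∏(0,0,2,2,4,0)! = 1/96  (running 1/96)
⟨..|..⟩ = √(34560/7)·(1/96) = +0.731925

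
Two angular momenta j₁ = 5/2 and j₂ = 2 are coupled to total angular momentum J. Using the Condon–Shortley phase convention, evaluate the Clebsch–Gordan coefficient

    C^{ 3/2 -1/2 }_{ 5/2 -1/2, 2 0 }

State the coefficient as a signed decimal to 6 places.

+0.239046  (= +√(2/35))

j₁+j₂−J=3  J+j₁−j₂=2  J−j₁+j₂=1  j₁+j₂+J+1=7
(j₁±m₁, j₂±m₂, J±M) = (2,3,2,2,1,2)
P² = 32/35
sum k=1..2:
  [1] −1/4 = -1/4
  [2] +1/2 = 1/2
S = 1/4
C² = P²·S² = 2/35 ; C = +0.239046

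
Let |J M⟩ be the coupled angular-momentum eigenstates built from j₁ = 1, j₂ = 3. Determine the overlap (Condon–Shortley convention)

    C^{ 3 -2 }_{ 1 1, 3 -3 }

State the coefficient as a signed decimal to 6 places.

+√(1/4) = +0.500000

j₁+j₂−J=1  J+j₁−j₂=1  J−j₁+j₂=5  j₁+j₂+J+1=8
(j₁±m₁, j₂±m₂, J±M) = (2,0,0,6,1,5)
P² = 3600
sum k=0..0:
  [0] +1/120 = 1/120
S = 1/120
C² = P²·S² = 1/4 ; C = +0.500000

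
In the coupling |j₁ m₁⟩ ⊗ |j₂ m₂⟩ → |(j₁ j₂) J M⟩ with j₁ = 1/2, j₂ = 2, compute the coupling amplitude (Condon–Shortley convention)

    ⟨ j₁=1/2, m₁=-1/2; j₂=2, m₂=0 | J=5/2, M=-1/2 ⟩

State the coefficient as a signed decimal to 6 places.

√[6·0!1!4!/6! · 0!1!2!2!2!3!] = √(48/5)
  +(−1)^0/∏(0,0,1,2,0,2)! = 1/4  (running 1/4)
⟨..|..⟩ = √(48/5)·(1/4) = +0.774597

+0.774597  (= +√(3/5))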